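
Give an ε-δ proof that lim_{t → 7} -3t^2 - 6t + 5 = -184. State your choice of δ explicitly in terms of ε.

δ = min(1, ε/51)

Fix ε > 0. We want δ > 0 such that 0 < |t − 7| < δ implies |(-3t^2 - 6t + 5) + 184| < ε.
(-3t^2 - 6t + 5) + 184 = -3t^2 - 6t + 189 = (t − 7)(-3t - 27).
So |(-3t^2 - 6t + 5) + 184| = |t − 7|·|-3t - 27|.
Assume first that |t − 7| < 1, so |t| < 8. Then |-3t - 27| ≤ 3·8 + 27 = 51.
Hence |(-3t^2 - 6t + 5) + 184| ≤ 51|t − 7| < ε provided |t − 7| < ε/51.
Take δ = min(1, ε/51). Then 0 < |t − 7| < δ gives both |t − 7| < 1 and |t − 7| < ε/51, so |(-3t^2 - 6t + 5) + 184| < ε.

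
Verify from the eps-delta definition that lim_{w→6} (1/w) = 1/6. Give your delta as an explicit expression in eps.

Suppose eps > 0. We seek delta > 0 such that 0 < |w − 6| < delta implies |1/w − (1/6)| < eps.
|1/w − (1/6)| = |6 − w|/(6·|w|) = |w − 6|/(6|w|).
Restrict delta ≤ 3. Then |w − 6| < 3 gives |w| > 3, so 6|w| > 18.
Then |1/w − (1/6)| < |w − 6|/18, which is < eps when |w − 6| < 18eps.
Take delta = min(3, 18eps). Then 0 < |w − 6| < delta gives both |w − 6| < 3 and |w − 6| < 18eps, so |1/w − (1/6)| < eps.

delta = min(3, 18eps)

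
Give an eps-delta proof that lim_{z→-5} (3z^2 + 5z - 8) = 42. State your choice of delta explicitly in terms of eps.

delta = min(2, eps/31)

Let eps > 0 be given. We want delta > 0 such that 0 < |z + 5| < delta implies |(3z^2 + 5z - 8) − 42| < eps.
(3z^2 + 5z - 8) − 42 = 3z^2 + 5z - 50 = (z + 5)(3z - 10).
So |(3z^2 + 5z - 8) − 42| = |z + 5|·|3z - 10|.
Require delta ≤ 2. Then |z + 5| < 2 gives |z| < 7, and by the triangle inequality |3z - 10| ≤ 3·7 + 10 = 31.
Hence |(3z^2 + 5z - 8) − 42| ≤ 31|z + 5| < eps provided |z + 5| < eps/31.
Take delta = min(2, eps/31). Then 0 < |z + 5| < delta gives both |z + 5| < 2 and |z + 5| < eps/31, so |(3z^2 + 5z - 8) − 42| < eps.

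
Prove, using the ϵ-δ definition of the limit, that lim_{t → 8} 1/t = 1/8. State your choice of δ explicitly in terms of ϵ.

δ = min(4, 32ϵ)

Suppose ϵ > 0. We seek δ > 0 such that 0 < |t − 8| < δ implies |1/t − (1/8)| < ϵ.
|1/t − (1/8)| = |8 − t|/(8·|t|) = |t − 8|/(8|t|).
Restrict δ ≤ 4. Then |t − 8| < 4 gives |t| > 4, so 8|t| > 32.
Then |1/t − (1/8)| < |t − 8|/32, which is < ϵ when |t − 8| < 32ϵ.
Take δ = min(4, 32ϵ). Then 0 < |t − 8| < δ gives both |t − 8| < 4 and |t − 8| < 32ϵ, so |1/t − (1/8)| < ϵ.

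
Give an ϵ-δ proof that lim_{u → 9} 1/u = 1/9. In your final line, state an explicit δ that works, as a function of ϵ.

δ = min(9/2, (81/2)ϵ)

Fix ϵ > 0. We seek δ > 0 such that 0 < |u − 9| < δ implies |1/u − (1/9)| < ϵ.
|1/u − (1/9)| = |9 − u|/(9·|u|) = |u − 9|/(9|u|).
Restrict δ ≤ 9/2. Then |u − 9| < 9/2 gives |u| > 9/2, so 9|u| > 81/2.
Then |1/u − (1/9)| < |u − 9|/(81/2), which is < ϵ when |u − 9| < (81/2)ϵ.
Take δ = min(9/2, (81/2)ϵ). Then 0 < |u − 9| < δ gives both |u − 9| < 9/2 and |u − 9| < (81/2)ϵ, so |1/u − (1/9)| < ϵ.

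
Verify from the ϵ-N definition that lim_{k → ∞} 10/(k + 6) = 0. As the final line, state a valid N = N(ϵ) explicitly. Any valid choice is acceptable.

N = 10/ϵ

Suppose ϵ > 0. For k ≥ 1, |10/(k + 6) − 0| = 10/(k + 6) ≤ 10/k.
We need 10/k < ϵ, i.e. k > 10/ϵ.
Take N = 10/ϵ. If k > N then |10/(k + 6)| ≤ 10/k < ϵ.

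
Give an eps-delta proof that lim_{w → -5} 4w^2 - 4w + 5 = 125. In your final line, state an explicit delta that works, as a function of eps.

Let eps > 0. We want delta > 0 such that 0 < |w + 5| < delta implies |(4w^2 - 4w + 5) − 125| < eps.
(4w^2 - 4w + 5) − 125 = 4w^2 - 4w - 120 = (w + 5)(4w - 24).
So |(4w^2 - 4w + 5) − 125| = |w + 5|·|4w - 24|.
Assume first that |w + 5| < 1, so |w| < 6. Then |4w - 24| ≤ 4·6 + 24 = 48.
Hence |(4w^2 - 4w + 5) − 125| ≤ 48|w + 5| < eps provided |w + 5| < eps/48.
Choosing delta = min(1, eps/48) ensures both conditions, hence |(4w^2 - 4w + 5) − 125| < eps.

delta = min(1, eps/48)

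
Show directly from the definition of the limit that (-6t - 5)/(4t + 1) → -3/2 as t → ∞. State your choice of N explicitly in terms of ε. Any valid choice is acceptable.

N = (7/8)/ε

Let ε > 0 be given. We seek N > 0 such that t > N implies |(-6t - 5)/(4t + 1) + 3/2| < ε.
(-6t - 5)/(4t + 1) + 3/2 = (4(-6t - 5) − (-6)(4t + 1)) / (4(4t + 1)) = -14/(4(4t + 1)).
For t > 0 we have 4t + 1 > 4t, so |(-6t - 5)/(4t + 1) + 3/2| = 14/(4(4t + 1)) < 14/(4·4t) = (7/8)/t.
Thus |(-6t - 5)/(4t + 1) + 3/2| < ε whenever t > (7/8)/ε.
Take N = (7/8)/ε. If t > N then |(-6t - 5)/(4t + 1) + 3/2| < (7/8)/t < ε.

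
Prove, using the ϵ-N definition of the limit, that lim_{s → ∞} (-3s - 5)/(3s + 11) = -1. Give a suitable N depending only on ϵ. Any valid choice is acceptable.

N = 2/ϵ

Let ϵ > 0. We seek N > 0 such that s > N implies |(-3s - 5)/(3s + 11) + 1| < ϵ.
(-3s - 5)/(3s + 11) + 1 = (3(-3s - 5) − (-3)(3s + 11)) / (3(3s + 11)) = 18/(3(3s + 11)).
For s > 0 we have 3s + 11 > 3s, so |(-3s - 5)/(3s + 11) + 1| = 18/(3(3s + 11)) < 18/(3·3s) = 2/s.
Thus |(-3s - 5)/(3s + 11) + 1| < ϵ whenever s > 2/ϵ.
Take N = 2/ϵ. If s > N then |(-3s - 5)/(3s + 11) + 1| < 2/s < ϵ.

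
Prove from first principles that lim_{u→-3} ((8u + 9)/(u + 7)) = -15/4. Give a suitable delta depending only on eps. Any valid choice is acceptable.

delta = min(2, (8/47)eps)

Let eps > 0. We want delta > 0 with 0 < |u + 3| < delta ⇒ |(8u + 9)/(u + 7) + 15/4| < eps.
Combining over a common denominator, (8u + 9)/(u + 7) + 15/4 = [(8u + 9)·4 − (-15)·(u + 7)] / [4·(u + 7)] = 47(u + 3) / (4(u + 7)).
So |(8u + 9)/(u + 7) + 15/4| = 47|u + 3| / (4·|u + 7|).
Require delta ≤ 2, so |u + 7| ≥ |4| − |u + 3| > 4 − 2 = 2.
Hence |(8u + 9)/(u + 7) + 15/4| < 47|u + 3|/(4·2) = (47/8)|u + 3|, which is < eps once |u + 3| < (8/47)eps.
Take delta = min(2, (8/47)eps). Then 0 < |u + 3| < delta forces both bounds, so |(8u + 9)/(u + 7) + 15/4| < eps.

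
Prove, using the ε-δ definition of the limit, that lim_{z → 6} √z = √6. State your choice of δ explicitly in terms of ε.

Suppose ε > 0. We want δ > 0 such that 0 < |z − 6| < δ implies |√z − √6| < ε.
Rationalise: √z − √6 = (z − 6)/(√z + √6), so |√z − √6| = |z − 6|/(√z + √6).
Restrict δ ≤ 6 so that |z − 6| < 6 forces z > 0, and then √z + √6 > √6.
Hence |√z − √6| < |z − 6|/√6, which is < ε once |z − 6| < √6·ε.
Take δ = min(6, √6·ε). If 0 < |z − 6| < δ then z > 0 and |√z − √6| < |z − 6|/√6 < ε.

δ = min(6, √6·ε)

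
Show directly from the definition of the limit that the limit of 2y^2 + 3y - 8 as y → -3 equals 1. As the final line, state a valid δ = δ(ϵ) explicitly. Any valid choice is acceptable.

Let ϵ > 0 be given. We want δ > 0 such that 0 < |y + 3| < δ implies |(2y^2 + 3y - 8) − 1| < ϵ.
(2y^2 + 3y - 8) − 1 = 2y^2 + 3y - 9 = (y + 3)(2y - 3).
So |(2y^2 + 3y - 8) − 1| = |y + 3|·|2y - 3|.
Assume first that |y + 3| < 2, so |y| < 5. Then |2y - 3| ≤ 2·5 + 3 = 13.
Hence |(2y^2 + 3y - 8) − 1| ≤ 13|y + 3| < ϵ provided |y + 3| < ϵ/13.
Take δ = min(2, ϵ/13). Then 0 < |y + 3| < δ gives both |y + 3| < 2 and |y + 3| < ϵ/13, so |(2y^2 + 3y - 8) − 1| < ϵ.

δ = min(2, ϵ/13)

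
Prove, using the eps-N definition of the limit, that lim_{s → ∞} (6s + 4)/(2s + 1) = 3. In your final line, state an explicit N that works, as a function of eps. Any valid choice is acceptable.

N = (1/2)/eps

Fix eps > 0. We seek N > 0 such that s > N implies |(6s + 4)/(2s + 1) − 3| < eps.
(6s + 4)/(2s + 1) − 3 = (2(6s + 4) − 6(2s + 1)) / (2(2s + 1)) = 2/(2(2s + 1)).
For s > 0 we have 2s + 1 > 2s, so |(6s + 4)/(2s + 1) − 3| = 2/(2(2s + 1)) < 2/(2·2s) = (1/2)/s.
Thus |(6s + 4)/(2s + 1) − 3| < eps whenever s > (1/2)/eps.
Take N = (1/2)/eps. If s > N then |(6s + 4)/(2s + 1) − 3| < (1/2)/s < eps.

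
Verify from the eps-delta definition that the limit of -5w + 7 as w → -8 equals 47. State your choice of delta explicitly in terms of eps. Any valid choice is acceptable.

delta = eps/5

Fix eps > 0. We need delta > 0 so that 0 < |w + 8| < delta implies |(-5w + 7) − 47| < eps.
Since (-5w + 7) − 47 = -5(w + 8), we have |(-5w + 7) − 47| = 5|w + 8|.
Thus it suffices that |w + 8| < eps/5.
Take delta = eps/5. If 0 < |w + 8| < delta then |(-5w + 7) − 47| = 5|w + 8| < 5·(eps/5) = eps.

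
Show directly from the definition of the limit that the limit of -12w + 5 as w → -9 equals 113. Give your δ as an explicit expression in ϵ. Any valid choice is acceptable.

δ = ϵ/12

Fix ϵ > 0. We need δ > 0 so that 0 < |w + 9| < δ implies |(-12w + 5) − 113| < ϵ.
Since (-12w + 5) − 113 = -12(w + 9), we have |(-12w + 5) − 113| = 12|w + 9|.
So 12|w + 9| < ϵ exactly when |w + 9| < ϵ/12.
Take δ = ϵ/12. If 0 < |w + 9| < δ then |(-12w + 5) − 113| = 12|w + 9| < 12·(ϵ/12) = ϵ.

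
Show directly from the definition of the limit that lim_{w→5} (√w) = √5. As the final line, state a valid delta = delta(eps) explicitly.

Let eps > 0. We want delta > 0 such that 0 < |w − 5| < delta implies |√w − √5| < eps.
Rationalise: √w − √5 = (w − 5)/(√w + √5), so |√w − √5| = |w − 5|/(√w + √5).
Restrict delta ≤ 5 so that |w − 5| < 5 forces w > 0, and then √w + √5 > √5.
Hence |√w − √5| < |w − 5|/√5, which is < eps once |w − 5| < √5·eps.
Take delta = min(5, √5·eps). If 0 < |w − 5| < delta then w > 0 and |√w − √5| < |w − 5|/√5 < eps.

delta = min(5, √5·eps)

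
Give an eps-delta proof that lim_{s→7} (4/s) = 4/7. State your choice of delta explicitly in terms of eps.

delta = min(7/2, (49/8)eps)

Let eps > 0. We seek delta > 0 such that 0 < |s − 7| < delta implies |4/s − (4/7)| < eps.
|4/s − (4/7)| = 4·|7 − s|/(7·|s|) = 4|s − 7|/(7|s|).
Require delta ≤ 7/2 so that |s| > 7 − 7/2 = 7/2, hence 7|s| > 49/2.
Then |4/s − (4/7)| < 4|s − 7|/(49/2), which is < eps when |s − 7| < (49/8)eps.
Take delta = min(7/2, (49/8)eps). Then 0 < |s − 7| < delta gives both |s − 7| < 7/2 and |s − 7| < (49/8)eps, so |4/s − (4/7)| < eps.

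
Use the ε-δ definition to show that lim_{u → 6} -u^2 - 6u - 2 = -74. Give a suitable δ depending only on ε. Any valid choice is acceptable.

δ = min(2, ε/20)

Let ε > 0 be given. We want δ > 0 such that 0 < |u − 6| < δ implies |(-u^2 - 6u - 2) + 74| < ε.
(-u^2 - 6u - 2) + 74 = -u^2 - 6u + 72 = (u − 6)(-u - 12).
So |(-u^2 - 6u - 2) + 74| = |u − 6|·|-u - 12|.
Assume first that |u − 6| < 2, so |u| < 8. Then |-u - 12| ≤ 8 + 12 = 20.
Hence |(-u^2 - 6u - 2) + 74| ≤ 20|u − 6| < ε provided |u − 6| < ε/20.
Choosing δ = min(2, ε/20) ensures both conditions, hence |(-u^2 - 6u - 2) + 74| < ε.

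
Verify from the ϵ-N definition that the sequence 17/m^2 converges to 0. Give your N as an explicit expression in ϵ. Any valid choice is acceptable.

Let ϵ > 0. For m ≥ 1, |17/m^2 − 0| = 17/m^2.
17/m^2 < ϵ ⇔ m^2 > 17/ϵ ⇔ m > (17/ϵ)^{1/2}.
Take N = (17/ϵ)^{1/2}. Then m > N implies 17/m^2 < ϵ.

N = (17/ϵ)^{1/2}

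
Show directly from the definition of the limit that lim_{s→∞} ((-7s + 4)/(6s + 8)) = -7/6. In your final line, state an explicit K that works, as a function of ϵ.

K = (20/9)/ϵ

Fix ϵ > 0. We seek K > 0 such that s > K implies |(-7s + 4)/(6s + 8) + 7/6| < ϵ.
(-7s + 4)/(6s + 8) + 7/6 = (6(-7s + 4) − (-7)(6s + 8)) / (6(6s + 8)) = 80/(6(6s + 8)).
For s > 0 we have 6s + 8 > 6s, so |(-7s + 4)/(6s + 8) + 7/6| = 80/(6(6s + 8)) < 80/(6·6s) = (20/9)/s.
Thus |(-7s + 4)/(6s + 8) + 7/6| < ϵ whenever s > (20/9)/ϵ.
Take K = (20/9)/ϵ. If s > K then |(-7s + 4)/(6s + 8) + 7/6| < (20/9)/s < ϵ.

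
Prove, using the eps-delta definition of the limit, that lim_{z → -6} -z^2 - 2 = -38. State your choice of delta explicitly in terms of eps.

delta = min(1, eps/13)

Suppose eps > 0. We want delta > 0 such that 0 < |z + 6| < delta implies |(-z^2 - 2) + 38| < eps.
(-z^2 - 2) + 38 = -z^2 + 36 = (z + 6)(-z + 6).
So |(-z^2 - 2) + 38| = |z + 6|·|-z + 6|.
Assume first that |z + 6| < 1, so |z| < 7. Then |-z + 6| ≤ 7 + 6 = 13.
Hence |(-z^2 - 2) + 38| ≤ 13|z + 6| < eps provided |z + 6| < eps/13.
Take delta = min(1, eps/13). Then 0 < |z + 6| < delta gives both |z + 6| < 1 and |z + 6| < eps/13, so |(-z^2 - 2) + 38| < eps.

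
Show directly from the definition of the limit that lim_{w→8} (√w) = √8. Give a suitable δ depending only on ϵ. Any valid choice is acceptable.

Suppose ϵ > 0. We want δ > 0 such that 0 < |w − 8| < δ implies |√w − √8| < ϵ.
Multiplying by the conjugate, |√w − √8| = |w − 8|/(√w + √8).
Restrict δ ≤ 8 so that |w − 8| < 8 forces w > 0, and then √w + √8 > √8.
Hence |√w − √8| < |w − 8|/√8, which is < ϵ once |w − 8| < √8·ϵ.
Take δ = min(8, √8·ϵ). If 0 < |w − 8| < δ then w > 0 and |√w − √8| < |w − 8|/√8 < ϵ.

δ = min(8, √8·ϵ)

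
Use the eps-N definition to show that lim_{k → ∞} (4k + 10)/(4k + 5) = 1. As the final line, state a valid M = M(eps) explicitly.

M = (5/4)/eps

Let eps > 0 be given. For k ≥ 1, |(4k + 10)/(4k + 5) − 1| = |20|/(4(4k + 5)) = 20/(4(4k + 5)).
Since 4k + 5 ≥ 4k for k ≥ 1, this is ≤ 20/(4·4k) = (5/4)/k.
So |(4k + 10)/(4k + 5) − 1| < eps whenever k > (5/4)/eps.
Take M = (5/4)/eps. If k > M then |(4k + 10)/(4k + 5) − 1| ≤ (5/4)/k < eps.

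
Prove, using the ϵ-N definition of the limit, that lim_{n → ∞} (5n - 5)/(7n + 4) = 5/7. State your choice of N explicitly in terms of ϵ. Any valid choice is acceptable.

Let ϵ > 0 be given. For n ≥ 1, |(5n - 5)/(7n + 4) − (5/7)| = |-55|/(7(7n + 4)) = 55/(7(7n + 4)).
Since 7n + 4 ≥ 7n for n ≥ 1, this is ≤ 55/(7·7n) = (55/49)/n.
So |(5n - 5)/(7n + 4) − (5/7)| < ϵ whenever n > (55/49)/ϵ.
Take N = (55/49)/ϵ. If n > N then |(5n - 5)/(7n + 4) − (5/7)| ≤ (55/49)/n < ϵ.

N = (55/49)/ϵ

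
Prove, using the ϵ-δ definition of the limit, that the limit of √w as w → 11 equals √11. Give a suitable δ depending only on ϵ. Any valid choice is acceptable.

δ = min(11, √11·ϵ)

Fix ϵ > 0. We want δ > 0 such that 0 < |w − 11| < δ implies |√w − √11| < ϵ.
Multiplying by the conjugate, |√w − √11| = |w − 11|/(√w + √11).
Restrict δ ≤ 11 so that |w − 11| < 11 forces w > 0, and then √w + √11 > √11.
Hence |√w − √11| < |w − 11|/√11, which is < ϵ once |w − 11| < √11·ϵ.
Take δ = min(11, √11·ϵ). If 0 < |w − 11| < δ then w > 0 and |√w − √11| < |w − 11|/√11 < ϵ.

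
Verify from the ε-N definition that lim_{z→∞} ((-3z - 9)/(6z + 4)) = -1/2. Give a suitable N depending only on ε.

Let ε > 0 be given. We seek N > 0 such that z > N implies |(-3z - 9)/(6z + 4) + 1/2| < ε.
(-3z - 9)/(6z + 4) + 1/2 = (6(-3z - 9) − (-3)(6z + 4)) / (6(6z + 4)) = -42/(6(6z + 4)).
For z > 0 we have 6z + 4 > 6z, so |(-3z - 9)/(6z + 4) + 1/2| = 42/(6(6z + 4)) < 42/(6·6z) = (7/6)/z.
Thus |(-3z - 9)/(6z + 4) + 1/2| < ε whenever z > (7/6)/ε.
Take N = (7/6)/ε. If z > N then |(-3z - 9)/(6z + 4) + 1/2| < (7/6)/z < ε.

N = (7/6)/ε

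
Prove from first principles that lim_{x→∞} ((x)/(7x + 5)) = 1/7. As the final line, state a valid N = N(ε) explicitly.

N = (5/49)/ε

Let ε > 0. We seek N > 0 such that x > N implies |(x)/(7x + 5) − (1/7)| < ε.
(x)/(7x + 5) − (1/7) = (7(x) − (7x + 5)) / (7(7x + 5)) = -5/(7(7x + 5)).
For x > 0 we have 7x + 5 > 7x, so |(x)/(7x + 5) − (1/7)| = 5/(7(7x + 5)) < 5/(7·7x) = (5/49)/x.
Thus |(x)/(7x + 5) − (1/7)| < ε whenever x > (5/49)/ε.
Take N = (5/49)/ε. If x > N then |(x)/(7x + 5) − (1/7)| < (5/49)/x < ε.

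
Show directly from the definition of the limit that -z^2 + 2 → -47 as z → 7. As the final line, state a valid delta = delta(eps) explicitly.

Fix eps > 0. We want delta > 0 such that 0 < |z − 7| < delta implies |(-z^2 + 2) + 47| < eps.
(-z^2 + 2) + 47 = -z^2 + 49 = (z − 7)(-z - 7).
So |(-z^2 + 2) + 47| = |z − 7|·|-z - 7|.
Assume first that |z − 7| < 1, so |z| < 8. Then |-z - 7| ≤ 8 + 7 = 15.
Hence |(-z^2 + 2) + 47| ≤ 15|z − 7| < eps provided |z − 7| < eps/15.
Take delta = min(1, eps/15). Then 0 < |z − 7| < delta gives both |z − 7| < 1 and |z − 7| < eps/15, so |(-z^2 + 2) + 47| < eps.

delta = min(1, eps/15)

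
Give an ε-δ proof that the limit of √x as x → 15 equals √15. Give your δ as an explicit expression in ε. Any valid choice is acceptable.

Let ε > 0. We want δ > 0 such that 0 < |x − 15| < δ implies |√x − √15| < ε.
Rationalise: √x − √15 = (x − 15)/(√x + √15), so |√x − √15| = |x − 15|/(√x + √15).
Restrict δ ≤ 15 so that |x − 15| < 15 forces x > 0, and then √x + √15 > √15.
Hence |√x − √15| < |x − 15|/√15, which is < ε once |x − 15| < √15·ε.
Take δ = min(15, √15·ε). If 0 < |x − 15| < δ then x > 0 and |√x − √15| < |x − 15|/√15 < ε.

δ = min(15, √15·ε)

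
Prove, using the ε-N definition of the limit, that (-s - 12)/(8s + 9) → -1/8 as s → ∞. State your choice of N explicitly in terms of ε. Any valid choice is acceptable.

N = (87/64)/ε

Fix ε > 0. We seek N > 0 such that s > N implies |(-s - 12)/(8s + 9) + 1/8| < ε.
(-s - 12)/(8s + 9) + 1/8 = (8(-s - 12) − (-1)(8s + 9)) / (8(8s + 9)) = -87/(8(8s + 9)).
For s > 0 we have 8s + 9 > 8s, so |(-s - 12)/(8s + 9) + 1/8| = 87/(8(8s + 9)) < 87/(8·8s) = (87/64)/s.
Thus |(-s - 12)/(8s + 9) + 1/8| < ε whenever s > (87/64)/ε.
Take N = (87/64)/ε. If s > N then |(-s - 12)/(8s + 9) + 1/8| < (87/64)/s < ε.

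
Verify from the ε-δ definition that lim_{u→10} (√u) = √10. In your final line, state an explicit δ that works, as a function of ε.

δ = min(10, √10·ε)

Let ε > 0 be given. We want δ > 0 such that 0 < |u − 10| < δ implies |√u − √10| < ε.
Rationalise: √u − √10 = (u − 10)/(√u + √10), so |√u − √10| = |u − 10|/(√u + √10).
Restrict δ ≤ 10 so that |u − 10| < 10 forces u > 0, and then √u + √10 > √10.
Hence |√u − √10| < |u − 10|/√10, which is < ε once |u − 10| < √10·ε.
Take δ = min(10, √10·ε). If 0 < |u − 10| < δ then u > 0 and |√u − √10| < |u − 10|/√10 < ε.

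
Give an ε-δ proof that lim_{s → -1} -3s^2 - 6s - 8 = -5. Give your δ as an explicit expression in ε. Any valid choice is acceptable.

δ = min(2, ε/12)

Let ε > 0. We want δ > 0 such that 0 < |s + 1| < δ implies |(-3s^2 - 6s - 8) + 5| < ε.
(-3s^2 - 6s - 8) + 5 = -3s^2 - 6s - 3 = (s + 1)(-3s - 3).
So |(-3s^2 - 6s - 8) + 5| = |s + 1|·|-3s - 3|.
Assume first that |s + 1| < 2, so |s| < 3. Then |-3s - 3| ≤ 3·3 + 3 = 12.
Hence |(-3s^2 - 6s - 8) + 5| ≤ 12|s + 1| < ε provided |s + 1| < ε/12.
Take δ = min(2, ε/12). Then 0 < |s + 1| < δ gives both |s + 1| < 2 and |s + 1| < ε/12, so |(-3s^2 - 6s - 8) + 5| < ε.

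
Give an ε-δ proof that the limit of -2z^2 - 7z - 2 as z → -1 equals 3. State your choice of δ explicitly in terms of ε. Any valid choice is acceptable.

δ = min(1, ε/9)

Suppose ε > 0. We want δ > 0 such that 0 < |z + 1| < δ implies |(-2z^2 - 7z - 2) − 3| < ε.
(-2z^2 - 7z - 2) − 3 = -2z^2 - 7z - 5 = (z + 1)(-2z - 5).
So |(-2z^2 - 7z - 2) − 3| = |z + 1|·|-2z - 5|.
Assume first that |z + 1| < 1, so |z| < 2. Then |-2z - 5| ≤ 2·2 + 5 = 9.
Hence |(-2z^2 - 7z - 2) − 3| ≤ 9|z + 1| < ε provided |z + 1| < ε/9.
Choosing δ = min(1, ε/9) ensures both conditions, hence |(-2z^2 - 7z - 2) − 3| < ε.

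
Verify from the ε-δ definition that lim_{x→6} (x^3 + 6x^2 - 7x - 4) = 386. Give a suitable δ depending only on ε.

δ = min(1, ε/198)

Suppose ε > 0. We want δ > 0 such that 0 < |x − 6| < δ implies |(x^3 + 6x^2 - 7x - 4) − 386| < ε.
(x^3 + 6x^2 - 7x - 4) − 386 = x^3 + 6x^2 - 7x - 390 = (x − 6)(x^2 + 12x + 65).
So |(x^3 + 6x^2 - 7x - 4) − 386| = |x − 6|·|x^2 + 12x + 65|.
Require δ ≤ 1. Then |x − 6| < 1 gives |x| < 7, and by the triangle inequality |x^2 + 12x + 65| ≤ 7^2 + 12·7 + 65 = 198.
Hence |(x^3 + 6x^2 - 7x - 4) − 386| ≤ 198|x − 6| < ε provided |x − 6| < ε/198.
Take δ = min(1, ε/198). Then 0 < |x − 6| < δ gives both |x − 6| < 1 and |x − 6| < ε/198, so |(x^3 + 6x^2 - 7x - 4) − 386| < ε.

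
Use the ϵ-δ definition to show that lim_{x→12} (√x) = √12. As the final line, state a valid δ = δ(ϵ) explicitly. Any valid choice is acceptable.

δ = min(12, √12·ϵ)

Let ϵ > 0. We want δ > 0 such that 0 < |x − 12| < δ implies |√x − √12| < ϵ.
Rationalise: √x − √12 = (x − 12)/(√x + √12), so |√x − √12| = |x − 12|/(√x + √12).
Restrict δ ≤ 12 so that |x − 12| < 12 forces x > 0, and then √x + √12 > √12.
Hence |√x − √12| < |x − 12|/√12, which is < ϵ once |x − 12| < √12·ϵ.
Take δ = min(12, √12·ϵ). If 0 < |x − 12| < δ then x > 0 and |√x − √12| < |x − 12|/√12 < ϵ.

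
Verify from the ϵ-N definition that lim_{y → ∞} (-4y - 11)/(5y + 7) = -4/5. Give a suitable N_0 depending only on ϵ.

Fix ϵ > 0. We seek N_0 > 0 such that y > N_0 implies |(-4y - 11)/(5y + 7) + 4/5| < ϵ.
(-4y - 11)/(5y + 7) + 4/5 = (5(-4y - 11) − (-4)(5y + 7)) / (5(5y + 7)) = -27/(5(5y + 7)).
For y > 0 we have 5y + 7 > 5y, so |(-4y - 11)/(5y + 7) + 4/5| = 27/(5(5y + 7)) < 27/(5·5y) = (27/25)/y.
Thus |(-4y - 11)/(5y + 7) + 4/5| < ϵ whenever y > (27/25)/ϵ.
Take N_0 = (27/25)/ϵ. If y > N_0 then |(-4y - 11)/(5y + 7) + 4/5| < (27/25)/y < ϵ.

N_0 = (27/25)/ϵ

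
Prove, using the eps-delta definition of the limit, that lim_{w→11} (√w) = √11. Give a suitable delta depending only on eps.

Let eps > 0 be given. We want delta > 0 such that 0 < |w − 11| < delta implies |√w − √11| < eps.
Multiplying by the conjugate, |√w − √11| = |w − 11|/(√w + √11).
Restrict delta ≤ 11 so that |w − 11| < 11 forces w > 0, and then √w + √11 > √11.
Hence |√w − √11| < |w − 11|/√11, which is < eps once |w − 11| < √11·eps.
Take delta = min(11, √11·eps). If 0 < |w − 11| < delta then w > 0 and |√w − √11| < |w − 11|/√11 < eps.

delta = min(11, √11·eps)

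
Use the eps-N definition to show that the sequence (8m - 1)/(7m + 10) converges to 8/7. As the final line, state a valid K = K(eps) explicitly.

Let eps > 0 be given. For m ≥ 1, |(8m - 1)/(7m + 10) − (8/7)| = |-87|/(7(7m + 10)) = 87/(7(7m + 10)).
Since 7m + 10 ≥ 7m for m ≥ 1, this is ≤ 87/(7·7m) = (87/49)/m.
So |(8m - 1)/(7m + 10) − (8/7)| < eps whenever m > (87/49)/eps.
Take K = (87/49)/eps. If m > K then |(8m - 1)/(7m + 10) − (8/7)| ≤ (87/49)/m < eps.

K = (87/49)/eps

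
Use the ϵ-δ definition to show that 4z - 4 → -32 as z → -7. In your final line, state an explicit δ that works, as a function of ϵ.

Fix ϵ > 0. We need δ > 0 so that 0 < |z + 7| < δ implies |(4z - 4) + 32| < ϵ.
Since (4z - 4) + 32 = 4(z + 7), we have |(4z - 4) + 32| = 4|z + 7|.
Thus it suffices that |z + 7| < ϵ/4.
Choosing δ = ϵ/4 gives |(4z - 4) + 32| = 4|z + 7| < ϵ whenever |z + 7| < δ.

δ = ϵ/4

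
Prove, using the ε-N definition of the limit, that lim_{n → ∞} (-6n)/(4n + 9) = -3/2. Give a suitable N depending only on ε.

Let ε > 0. For n ≥ 1, |(-6n)/(4n + 9) + 3/2| = |54|/(4(4n + 9)) = 54/(4(4n + 9)).
Since 4n + 9 ≥ 4n for n ≥ 1, this is ≤ 54/(4·4n) = (27/8)/n.
So |(-6n)/(4n + 9) + 3/2| < ε whenever n > (27/8)/ε.
Take N = (27/8)/ε. If n > N then |(-6n)/(4n + 9) + 3/2| ≤ (27/8)/n < ε.

N = (27/8)/ε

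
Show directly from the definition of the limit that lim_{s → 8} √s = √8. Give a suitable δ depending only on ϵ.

Suppose ϵ > 0. We want δ > 0 such that 0 < |s − 8| < δ implies |√s − √8| < ϵ.
Multiplying by the conjugate, |√s − √8| = |s − 8|/(√s + √8).
Restrict δ ≤ 8 so that |s − 8| < 8 forces s > 0, and then √s + √8 > √8.
Hence |√s − √8| < |s − 8|/√8, which is < ϵ once |s − 8| < √8·ϵ.
Take δ = min(8, √8·ϵ). If 0 < |s − 8| < δ then s > 0 and |√s − √8| < |s − 8|/√8 < ϵ.

δ = min(8, √8·ϵ)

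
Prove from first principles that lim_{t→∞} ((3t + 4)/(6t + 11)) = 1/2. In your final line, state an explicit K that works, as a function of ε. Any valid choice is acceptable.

Let ε > 0 be given. We seek K > 0 such that t > K implies |(3t + 4)/(6t + 11) − (1/2)| < ε.
(3t + 4)/(6t + 11) − (1/2) = (6(3t + 4) − 3(6t + 11)) / (6(6t + 11)) = -9/(6(6t + 11)).
For t > 0 we have 6t + 11 > 6t, so |(3t + 4)/(6t + 11) − (1/2)| = 9/(6(6t + 11)) < 9/(6·6t) = (1/4)/t.
Thus |(3t + 4)/(6t + 11) − (1/2)| < ε whenever t > (1/4)/ε.
Take K = (1/4)/ε. If t > K then |(3t + 4)/(6t + 11) − (1/2)| < (1/4)/t < ε.

K = (1/4)/ε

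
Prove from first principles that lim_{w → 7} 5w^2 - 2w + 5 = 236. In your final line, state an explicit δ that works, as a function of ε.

Suppose ε > 0. We want δ > 0 such that 0 < |w − 7| < δ implies |(5w^2 - 2w + 5) − 236| < ε.
(5w^2 - 2w + 5) − 236 = 5w^2 - 2w - 231 = (w − 7)(5w + 33).
So |(5w^2 - 2w + 5) − 236| = |w − 7|·|5w + 33|.
Assume first that |w − 7| < 1, so |w| < 8. Then |5w + 33| ≤ 5·8 + 33 = 73.
Hence |(5w^2 - 2w + 5) − 236| ≤ 73|w − 7| < ε provided |w − 7| < ε/73.
Choosing δ = min(1, ε/73) ensures both conditions, hence |(5w^2 - 2w + 5) − 236| < ε.

δ = min(1, ε/73)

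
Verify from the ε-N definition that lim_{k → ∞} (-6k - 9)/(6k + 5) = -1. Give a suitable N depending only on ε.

Let ε > 0 be given. For k ≥ 1, |(-6k - 9)/(6k + 5) + 1| = |-24|/(6(6k + 5)) = 24/(6(6k + 5)).
Since 6k + 5 ≥ 6k for k ≥ 1, this is ≤ 24/(6·6k) = (2/3)/k.
So |(-6k - 9)/(6k + 5) + 1| < ε whenever k > (2/3)/ε.
Take N = (2/3)/ε. If k > N then |(-6k - 9)/(6k + 5) + 1| ≤ (2/3)/k < ε.

N = (2/3)/ε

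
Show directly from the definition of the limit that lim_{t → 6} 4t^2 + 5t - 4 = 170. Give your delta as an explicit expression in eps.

delta = min(1, eps/57)

Fix eps > 0. We want delta > 0 such that 0 < |t − 6| < delta implies |(4t^2 + 5t - 4) − 170| < eps.
(4t^2 + 5t - 4) − 170 = 4t^2 + 5t - 174 = (t − 6)(4t + 29).
So |(4t^2 + 5t - 4) − 170| = |t − 6|·|4t + 29|.
Assume first that |t − 6| < 1, so |t| < 7. Then |4t + 29| ≤ 4·7 + 29 = 57.
Hence |(4t^2 + 5t - 4) − 170| ≤ 57|t − 6| < eps provided |t − 6| < eps/57.
Take delta = min(1, eps/57). Then 0 < |t − 6| < delta gives both |t − 6| < 1 and |t − 6| < eps/57, so |(4t^2 + 5t - 4) − 170| < eps.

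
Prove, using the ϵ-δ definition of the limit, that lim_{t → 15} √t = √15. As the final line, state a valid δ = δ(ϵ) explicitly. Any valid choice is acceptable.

Let ϵ > 0 be given. We want δ > 0 such that 0 < |t − 15| < δ implies |√t − √15| < ϵ.
Rationalise: √t − √15 = (t − 15)/(√t + √15), so |√t − √15| = |t − 15|/(√t + √15).
Restrict δ ≤ 15 so that |t − 15| < 15 forces t > 0, and then √t + √15 > √15.
Hence |√t − √15| < |t − 15|/√15, which is < ϵ once |t − 15| < √15·ϵ.
Take δ = min(15, √15·ϵ). If 0 < |t − 15| < δ then t > 0 and |√t − √15| < |t − 15|/√15 < ϵ.

δ = min(15, √15·ϵ)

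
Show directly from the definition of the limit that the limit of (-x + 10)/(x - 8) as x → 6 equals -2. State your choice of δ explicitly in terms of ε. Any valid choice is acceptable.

δ = min(1, ε)

Suppose ε > 0. We want δ > 0 with 0 < |x − 6| < δ ⇒ |(-x + 10)/(x - 8) + 2| < ε.
Combining over a common denominator, (-x + 10)/(x - 8) + 2 = [(-x + 10)·(-2) − 4·(x - 8)] / [(-2)·(x - 8)] = -2(x − 6) / ((-2)(x - 8)).
So |(-x + 10)/(x - 8) + 2| = 2|x − 6| / (2·|x − 8|).
Require δ ≤ 1, so |x − 8| ≥ |-2| − |x − 6| > 2 − 1 = 1.
Hence |(-x + 10)/(x - 8) + 2| < 2|x − 6|/(2·1) = |x − 6|, which is < ε once |x − 6| < ε.
Take δ = min(1, ε). Then 0 < |x − 6| < δ forces both bounds, so |(-x + 10)/(x - 8) + 2| < ε.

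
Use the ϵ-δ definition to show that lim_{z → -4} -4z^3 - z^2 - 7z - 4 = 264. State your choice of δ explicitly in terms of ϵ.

δ = min(2, ϵ/301)

Let ϵ > 0. We want δ > 0 such that 0 < |z + 4| < δ implies |(-4z^3 - z^2 - 7z - 4) − 264| < ϵ.
(-4z^3 - z^2 - 7z - 4) − 264 = -4z^3 - z^2 - 7z - 268 = (z + 4)(-4z^2 + 15z - 67).
So |(-4z^3 - z^2 - 7z - 4) − 264| = |z + 4|·|-4z^2 + 15z - 67|.
Require δ ≤ 2. Then |z + 4| < 2 gives |z| < 6, and by the triangle inequality |-4z^2 + 15z - 67| ≤ 4·6^2 + 15·6 + 67 = 301.
Hence |(-4z^3 - z^2 - 7z - 4) − 264| ≤ 301|z + 4| < ϵ provided |z + 4| < ϵ/301.
Choosing δ = min(2, ϵ/301) ensures both conditions, hence |(-4z^3 - z^2 - 7z - 4) − 264| < ϵ.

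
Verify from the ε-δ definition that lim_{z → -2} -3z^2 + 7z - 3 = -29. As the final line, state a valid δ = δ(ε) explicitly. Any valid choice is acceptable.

δ = min(2, ε/25)

Let ε > 0 be given. We want δ > 0 such that 0 < |z + 2| < δ implies |(-3z^2 + 7z - 3) + 29| < ε.
(-3z^2 + 7z - 3) + 29 = -3z^2 + 7z + 26 = (z + 2)(-3z + 13).
So |(-3z^2 + 7z - 3) + 29| = |z + 2|·|-3z + 13|.
Assume first that |z + 2| < 2, so |z| < 4. Then |-3z + 13| ≤ 3·4 + 13 = 25.
Hence |(-3z^2 + 7z - 3) + 29| ≤ 25|z + 2| < ε provided |z + 2| < ε/25.
Choosing δ = min(2, ε/25) ensures both conditions, hence |(-3z^2 + 7z - 3) + 29| < ε.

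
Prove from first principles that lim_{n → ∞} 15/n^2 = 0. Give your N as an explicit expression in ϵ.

Let ϵ > 0 be given. For n ≥ 1, |15/n^2 − 0| = 15/n^2.
15/n^2 < ϵ ⇔ n^2 > 15/ϵ ⇔ n > (15/ϵ)^{1/2}.
Take N = (15/ϵ)^{1/2}. Then n > N implies 15/n^2 < ϵ.

N = (15/ϵ)^{1/2}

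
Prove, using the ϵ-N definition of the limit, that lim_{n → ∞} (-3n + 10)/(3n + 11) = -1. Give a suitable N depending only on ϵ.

N = 7/ϵ

Fix ϵ > 0. For n ≥ 1, |(-3n + 10)/(3n + 11) + 1| = |63|/(3(3n + 11)) = 63/(3(3n + 11)).
Since 3n + 11 ≥ 3n for n ≥ 1, this is ≤ 63/(3·3n) = 7/n.
So |(-3n + 10)/(3n + 11) + 1| < ϵ whenever n > 7/ϵ.
Take N = 7/ϵ. If n > N then |(-3n + 10)/(3n + 11) + 1| ≤ 7/n < ϵ.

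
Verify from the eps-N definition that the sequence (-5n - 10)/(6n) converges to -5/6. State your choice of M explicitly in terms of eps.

Let eps > 0 be given. For n ≥ 1, |(-5n - 10)/(6n) + 5/6| = |-60|/(6(6n)) = 60/(6(6n)).
Since 6n ≥ 6n for n ≥ 1, this is ≤ 60/(6·6n) = (5/3)/n.
So |(-5n - 10)/(6n) + 5/6| < eps whenever n > (5/3)/eps.
Take M = (5/3)/eps. If n > M then |(-5n - 10)/(6n) + 5/6| ≤ (5/3)/n < eps.

M = (5/3)/eps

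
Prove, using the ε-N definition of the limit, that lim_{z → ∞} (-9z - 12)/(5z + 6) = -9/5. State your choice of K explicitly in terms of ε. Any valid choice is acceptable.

K = (6/25)/ε

Let ε > 0 be given. We seek K > 0 such that z > K implies |(-9z - 12)/(5z + 6) + 9/5| < ε.
(-9z - 12)/(5z + 6) + 9/5 = (5(-9z - 12) − (-9)(5z + 6)) / (5(5z + 6)) = -6/(5(5z + 6)).
For z > 0 we have 5z + 6 > 5z, so |(-9z - 12)/(5z + 6) + 9/5| = 6/(5(5z + 6)) < 6/(5·5z) = (6/25)/z.
Thus |(-9z - 12)/(5z + 6) + 9/5| < ε whenever z > (6/25)/ε.
Take K = (6/25)/ε. If z > K then |(-9z - 12)/(5z + 6) + 9/5| < (6/25)/z < ε.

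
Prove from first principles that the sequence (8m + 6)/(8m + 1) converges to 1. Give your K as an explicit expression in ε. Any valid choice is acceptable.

K = (5/8)/ε

Let ε > 0. For m ≥ 1, |(8m + 6)/(8m + 1) − 1| = |40|/(8(8m + 1)) = 40/(8(8m + 1)).
Since 8m + 1 ≥ 8m for m ≥ 1, this is ≤ 40/(8·8m) = (5/8)/m.
So |(8m + 6)/(8m + 1) − 1| < ε whenever m > (5/8)/ε.
Take K = (5/8)/ε. If m > K then |(8m + 6)/(8m + 1) − 1| ≤ (5/8)/m < ε.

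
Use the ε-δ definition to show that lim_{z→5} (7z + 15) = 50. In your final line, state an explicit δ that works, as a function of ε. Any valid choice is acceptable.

Suppose ε > 0. We need δ > 0 so that 0 < |z − 5| < δ implies |(7z + 15) − 50| < ε.
Since (7z + 15) − 50 = 7(z − 5), we have |(7z + 15) − 50| = 7|z − 5|.
Thus it suffices that |z − 5| < ε/7.
Choosing δ = ε/7 gives |(7z + 15) − 50| = 7|z − 5| < ε whenever |z − 5| < δ.

δ = ε/7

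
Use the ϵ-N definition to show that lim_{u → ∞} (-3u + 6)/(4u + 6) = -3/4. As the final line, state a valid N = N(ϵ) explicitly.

Fix ϵ > 0. We seek N > 0 such that u > N implies |(-3u + 6)/(4u + 6) + 3/4| < ϵ.
(-3u + 6)/(4u + 6) + 3/4 = (4(-3u + 6) − (-3)(4u + 6)) / (4(4u + 6)) = 42/(4(4u + 6)).
For u > 0 we have 4u + 6 > 4u, so |(-3u + 6)/(4u + 6) + 3/4| = 42/(4(4u + 6)) < 42/(4·4u) = (21/8)/u.
Thus |(-3u + 6)/(4u + 6) + 3/4| < ϵ whenever u > (21/8)/ϵ.
Take N = (21/8)/ϵ. If u > N then |(-3u + 6)/(4u + 6) + 3/4| < (21/8)/u < ϵ.

N = (21/8)/ϵ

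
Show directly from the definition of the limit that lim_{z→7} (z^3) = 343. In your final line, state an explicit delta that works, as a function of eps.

Let eps > 0 be given. We seek delta > 0 with 0 < |z − 7| < delta ⇒ |z^3 − 343| < eps.
Factor: z^3 − 343 = (z − 7)(z^2 + 7z + 49), so |z^3 − 343| = |z − 7|·|z^2 + 7z + 49|.
Impose delta ≤ 1 so that |z| < 8; then |z^2 + 7z + 49| ≤ 169.
Hence |z^3 − 343| ≤ 169|z − 7|, which is < eps once |z − 7| < eps/169.
Take delta = min(1, eps/169). If 0 < |z − 7| < delta then both bounds hold and |z^3 − 343| ≤ 169|z − 7| < 169·(eps/169) = eps.

delta = min(1, eps/169)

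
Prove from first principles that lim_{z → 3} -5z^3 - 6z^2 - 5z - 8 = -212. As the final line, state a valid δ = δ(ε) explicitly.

δ = min(1, ε/232)

Fix ε > 0. We want δ > 0 such that 0 < |z − 3| < δ implies |(-5z^3 - 6z^2 - 5z - 8) + 212| < ε.
(-5z^3 - 6z^2 - 5z - 8) + 212 = -5z^3 - 6z^2 - 5z + 204 = (z − 3)(-5z^2 - 21z - 68).
So |(-5z^3 - 6z^2 - 5z - 8) + 212| = |z − 3|·|-5z^2 - 21z - 68|.
Assume first that |z − 3| < 1, so |z| < 4. Then |-5z^2 - 21z - 68| ≤ 5·4^2 + 21·4 + 68 = 232.
Hence |(-5z^3 - 6z^2 - 5z - 8) + 212| ≤ 232|z − 3| < ε provided |z − 3| < ε/232.
Take δ = min(1, ε/232). Then 0 < |z − 3| < δ gives both |z − 3| < 1 and |z − 3| < ε/232, so |(-5z^3 - 6z^2 - 5z - 8) + 212| < ε.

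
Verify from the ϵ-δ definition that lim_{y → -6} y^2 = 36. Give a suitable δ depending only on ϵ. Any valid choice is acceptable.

δ = min(1, ϵ/13)

Let ϵ > 0. We seek δ > 0 with 0 < |y + 6| < δ ⇒ |y^2 − 36| < ϵ.
Factor: y^2 − 36 = (y + 6)(y - 6), so |y^2 − 36| = |y + 6|·|y - 6|.
Restrict δ ≤ 1. Then |y + 6| < 1 gives |y| < 7, so by the triangle inequality |y - 6| ≤ 7 + 6 = 13.
Hence |y^2 − 36| ≤ 13|y + 6|, which is < ϵ once |y + 6| < ϵ/13.
Take δ = min(1, ϵ/13). If 0 < |y + 6| < δ then both bounds hold and |y^2 − 36| ≤ 13|y + 6| < 13·(ϵ/13) = ϵ.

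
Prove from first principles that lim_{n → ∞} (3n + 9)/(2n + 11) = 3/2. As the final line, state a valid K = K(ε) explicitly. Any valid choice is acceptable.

K = (15/4)/ε

Fix ε > 0. For n ≥ 1, |(3n + 9)/(2n + 11) − (3/2)| = |-15|/(2(2n + 11)) = 15/(2(2n + 11)).
Since 2n + 11 ≥ 2n for n ≥ 1, this is ≤ 15/(2·2n) = (15/4)/n.
So |(3n + 9)/(2n + 11) − (3/2)| < ε whenever n > (15/4)/ε.
Take K = (15/4)/ε. If n > K then |(3n + 9)/(2n + 11) − (3/2)| ≤ (15/4)/n < ε.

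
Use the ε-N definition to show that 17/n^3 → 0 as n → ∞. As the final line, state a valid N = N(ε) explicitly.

Let ε > 0 be given. For n ≥ 1, |17/n^3 − 0| = 17/n^3.
17/n^3 < ε ⇔ n^3 > 17/ε ⇔ n > (17/ε)^{1/3}.
Take N = (17/ε)^{1/3}. Then n > N implies 17/n^3 < ε.

N = (17/ε)^{1/3}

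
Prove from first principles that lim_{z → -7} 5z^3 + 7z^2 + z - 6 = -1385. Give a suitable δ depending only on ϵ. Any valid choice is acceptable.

Let ϵ > 0 be given. We want δ > 0 such that 0 < |z + 7| < δ implies |(5z^3 + 7z^2 + z - 6) + 1385| < ϵ.
(5z^3 + 7z^2 + z - 6) + 1385 = 5z^3 + 7z^2 + z + 1379 = (z + 7)(5z^2 - 28z + 197).
So |(5z^3 + 7z^2 + z - 6) + 1385| = |z + 7|·|5z^2 - 28z + 197|.
Assume first that |z + 7| < 1, so |z| < 8. Then |5z^2 - 28z + 197| ≤ 5·8^2 + 28·8 + 197 = 741.
Hence |(5z^3 + 7z^2 + z - 6) + 1385| ≤ 741|z + 7| < ϵ provided |z + 7| < ϵ/741.
Choosing δ = min(1, ϵ/741) ensures both conditions, hence |(5z^3 + 7z^2 + z - 6) + 1385| < ϵ.

δ = min(1, ϵ/741)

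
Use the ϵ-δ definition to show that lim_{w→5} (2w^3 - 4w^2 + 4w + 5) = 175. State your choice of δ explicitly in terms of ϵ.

δ = min(1, ϵ/142)

Fix ϵ > 0. We want δ > 0 such that 0 < |w − 5| < δ implies |(2w^3 - 4w^2 + 4w + 5) − 175| < ϵ.
(2w^3 - 4w^2 + 4w + 5) − 175 = 2w^3 - 4w^2 + 4w - 170 = (w − 5)(2w^2 + 6w + 34).
So |(2w^3 - 4w^2 + 4w + 5) − 175| = |w − 5|·|2w^2 + 6w + 34|.
Require δ ≤ 1. Then |w − 5| < 1 gives |w| < 6, and by the triangle inequality |2w^2 + 6w + 34| ≤ 2·6^2 + 6·6 + 34 = 142.
Hence |(2w^3 - 4w^2 + 4w + 5) − 175| ≤ 142|w − 5| < ϵ provided |w − 5| < ϵ/142.
Choosing δ = min(1, ϵ/142) ensures both conditions, hence |(2w^3 - 4w^2 + 4w + 5) − 175| < ϵ.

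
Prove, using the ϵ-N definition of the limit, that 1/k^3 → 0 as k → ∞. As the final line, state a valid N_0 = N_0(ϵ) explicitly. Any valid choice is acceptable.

N_0 = (1/ϵ)^{1/3}

Let ϵ > 0. For k ≥ 1, |1/k^3 − 0| = 1/k^3.
1/k^3 < ϵ ⇔ k^3 > 1/ϵ ⇔ k > (1/ϵ)^{1/3}.
Take N_0 = (1/ϵ)^{1/3}. Then k > N_0 implies 1/k^3 < ϵ.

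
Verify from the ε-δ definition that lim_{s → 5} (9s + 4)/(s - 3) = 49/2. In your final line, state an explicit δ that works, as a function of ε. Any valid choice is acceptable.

Fix ε > 0. We want δ > 0 with 0 < |s − 5| < δ ⇒ |(9s + 4)/(s - 3) − (49/2)| < ε.
Combining over a common denominator, (9s + 4)/(s - 3) − (49/2) = [(9s + 4)·2 − 49·(s - 3)] / [2·(s - 3)] = -31(s − 5) / (2(s - 3)).
So |(9s + 4)/(s - 3) − (49/2)| = 31|s − 5| / (2·|s − 3|).
Restrict δ ≤ 1. Then |s − 5| < 1 gives |s − 3| = |(s − 5) + 2| ≥ 2 − 1 = 1.
Hence |(9s + 4)/(s - 3) − (49/2)| < 31|s − 5|/(2·1) = (31/2)|s − 5|, which is < ε once |s − 5| < (2/31)ε.
Take δ = min(1, (2/31)ε). Then 0 < |s − 5| < δ forces both bounds, so |(9s + 4)/(s - 3) − (49/2)| < ε.

δ = min(1, (2/31)ε)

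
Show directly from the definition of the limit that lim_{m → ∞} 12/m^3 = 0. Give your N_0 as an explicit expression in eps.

Let eps > 0 be given. For m ≥ 1, |12/m^3 − 0| = 12/m^3.
12/m^3 < eps ⇔ m^3 > 12/eps ⇔ m > (12/eps)^{1/3}.
Take N_0 = (12/eps)^{1/3}. Then m > N_0 implies 12/m^3 < eps.

N_0 = (12/eps)^{1/3}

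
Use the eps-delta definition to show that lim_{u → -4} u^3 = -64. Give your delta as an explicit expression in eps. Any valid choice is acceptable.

delta = min(1, eps/61)

Let eps > 0 be given. We seek delta > 0 with 0 < |u + 4| < delta ⇒ |u^3 + 64| < eps.
Factor: u^3 + 64 = (u + 4)(u^2 - 4u + 16), so |u^3 + 64| = |u + 4|·|u^2 - 4u + 16|.
Impose delta ≤ 1 so that |u| < 5; then |u^2 - 4u + 16| ≤ 61.
Hence |u^3 + 64| ≤ 61|u + 4|, which is < eps once |u + 4| < eps/61.
Take delta = min(1, eps/61). If 0 < |u + 4| < delta then both bounds hold and |u^3 + 64| ≤ 61|u + 4| < 61·(eps/61) = eps.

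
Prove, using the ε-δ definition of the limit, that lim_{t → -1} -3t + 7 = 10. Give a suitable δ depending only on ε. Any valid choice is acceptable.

δ = ε/3

Suppose ε > 0. We need δ > 0 so that 0 < |t + 1| < δ implies |(-3t + 7) − 10| < ε.
Since (-3t + 7) − 10 = -3(t + 1), we have |(-3t + 7) − 10| = 3|t + 1|.
Thus it suffices that |t + 1| < ε/3.
Take δ = ε/3. If 0 < |t + 1| < δ then |(-3t + 7) − 10| = 3|t + 1| < 3·(ε/3) = ε.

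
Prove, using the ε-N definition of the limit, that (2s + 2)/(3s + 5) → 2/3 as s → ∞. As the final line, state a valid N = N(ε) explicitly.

N = (4/9)/ε

Let ε > 0 be given. We seek N > 0 such that s > N implies |(2s + 2)/(3s + 5) − (2/3)| < ε.
(2s + 2)/(3s + 5) − (2/3) = (3(2s + 2) − 2(3s + 5)) / (3(3s + 5)) = -4/(3(3s + 5)).
For s > 0 we have 3s + 5 > 3s, so |(2s + 2)/(3s + 5) − (2/3)| = 4/(3(3s + 5)) < 4/(3·3s) = (4/9)/s.
Thus |(2s + 2)/(3s + 5) − (2/3)| < ε whenever s > (4/9)/ε.
Take N = (4/9)/ε. If s > N then |(2s + 2)/(3s + 5) − (2/3)| < (4/9)/s < ε.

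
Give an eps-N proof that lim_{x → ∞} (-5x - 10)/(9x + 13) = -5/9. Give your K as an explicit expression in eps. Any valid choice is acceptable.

Fix eps > 0. We seek K > 0 such that x > K implies |(-5x - 10)/(9x + 13) + 5/9| < eps.
(-5x - 10)/(9x + 13) + 5/9 = (9(-5x - 10) − (-5)(9x + 13)) / (9(9x + 13)) = -25/(9(9x + 13)).
For x > 0 we have 9x + 13 > 9x, so |(-5x - 10)/(9x + 13) + 5/9| = 25/(9(9x + 13)) < 25/(9·9x) = (25/81)/x.
Thus |(-5x - 10)/(9x + 13) + 5/9| < eps whenever x > (25/81)/eps.
Take K = (25/81)/eps. If x > K then |(-5x - 10)/(9x + 13) + 5/9| < (25/81)/x < eps.

K = (25/81)/eps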